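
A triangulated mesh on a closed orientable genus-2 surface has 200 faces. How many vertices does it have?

χ = 2 − 2·2 = -2, and every face is a triangle so 3F = 2E.
E = 3·200/2 = 300. Then V = -2 + E − F = -2 + 300 − 200 = 98.

98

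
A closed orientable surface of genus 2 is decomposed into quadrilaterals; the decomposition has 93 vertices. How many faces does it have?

95

χ = 2 − 2·2 = -2, and every face is a square so 4F = 2E.
V − E + F = -2 with E = 4F/2 gives 93 − (4/2 − 1)·F = -2, so F = 95 and E = 190.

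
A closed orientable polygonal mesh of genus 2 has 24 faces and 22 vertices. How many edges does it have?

For a closed orientable surface of genus 2, χ = 2 − 2·2 = -2.
E = V + F − (-2) = 22 + 24 − (-2) = 48.

48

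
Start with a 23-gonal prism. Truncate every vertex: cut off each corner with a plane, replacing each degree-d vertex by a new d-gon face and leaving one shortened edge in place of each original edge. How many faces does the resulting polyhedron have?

71

The base solid has V = 46, E = 69, F = 25.
Truncation replaces each original edge-end by a new vertex, so V′ = 2E = 138.
Each original edge survives, and each old vertex of degree d contributes d new edges; summing degrees gives Σd = 2E, so E′ = E + 2E = 3E = 207.
Each original face survives and each original vertex becomes one new face: F′ = F + V = 71.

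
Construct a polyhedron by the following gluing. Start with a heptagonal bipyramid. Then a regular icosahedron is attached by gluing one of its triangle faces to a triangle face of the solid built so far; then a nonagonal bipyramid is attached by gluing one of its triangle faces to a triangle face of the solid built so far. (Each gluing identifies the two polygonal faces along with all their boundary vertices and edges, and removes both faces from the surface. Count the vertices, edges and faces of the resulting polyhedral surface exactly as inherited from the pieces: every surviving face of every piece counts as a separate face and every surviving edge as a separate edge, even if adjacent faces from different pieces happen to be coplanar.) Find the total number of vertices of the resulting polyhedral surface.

26

A heptagonal bipyramid: V=9, E=21, F=14.
Attach a regular icosahedron (V=12, E=30, F=20) along a 3-gon: merge 3 vertices and 3 edges, delete both glued faces → V=18, E=48, F=32.
Attach a nonagonal bipyramid (V=11, E=27, F=18) along a 3-gon: merge 3 vertices and 3 edges, delete both glued faces → V=26, E=72, F=48.
Check: V − E + F = 26 − 72 + 48 = 2.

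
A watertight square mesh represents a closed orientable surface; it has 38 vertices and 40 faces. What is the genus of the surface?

Every face is a square, so 2E = 4·40 = 160, giving E = 80.
χ = V − E + F = 38 − 80 + 40 = -2.
For a closed orientable surface χ = 2 − 2g, so g = (2 − (-2))/2 = 2.

2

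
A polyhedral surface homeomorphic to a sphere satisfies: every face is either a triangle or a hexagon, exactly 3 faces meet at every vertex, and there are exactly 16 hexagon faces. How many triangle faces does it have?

Let x be the number of triangles; then F = 16 + x.
Edge–face incidences: 2E = 6·16 + 3·x = 96 + 3x.
Every vertex has degree 3, so 3V = 2E.
Euler: V − E + F = 2 ⇒ (2E)/3 − E + (16 + x) = 2.
Multiply by 6: 2·(2E) − 3·(2E) + 6·(16 + x) = 12, i.e. 96 + 6x − (96 + 3x) = 12.
Collecting terms: 3x = 12, so x = 4.
Then 2E = 96 + 3·4 = 108, so E = 54, V = 2E/3 = 36, F = 16 + 4 = 20.

4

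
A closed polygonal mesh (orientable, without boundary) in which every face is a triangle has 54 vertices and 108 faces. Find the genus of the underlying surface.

Every face is a triangle, so 2E = 3·108 = 324, giving E = 162.
χ = V − E + F = 54 − 162 + 108 = 0.
For a closed orientable surface χ = 2 − 2g, so g = (2 − (0))/2 = 1.

1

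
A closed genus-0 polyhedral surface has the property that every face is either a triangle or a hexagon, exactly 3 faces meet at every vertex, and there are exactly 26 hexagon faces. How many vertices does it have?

Let x be the number of triangles; then F = 26 + x.
Edge–face incidences: 2E = 6·26 + 3·x = 156 + 3x.
Every vertex has degree 3, so 3V = 2E.
Euler: V − E + F = 2 ⇒ (2E)/3 − E + (26 + x) = 2.
Multiply by 6: 2·(2E) − 3·(2E) + 6·(26 + x) = 12, i.e. 156 + 6x − (156 + 3x) = 12.
Collecting terms: 3x = 12, so x = 4.
Then 2E = 156 + 3·4 = 168, so E = 84, V = 2E/3 = 56, F = 26 + 4 = 30.

56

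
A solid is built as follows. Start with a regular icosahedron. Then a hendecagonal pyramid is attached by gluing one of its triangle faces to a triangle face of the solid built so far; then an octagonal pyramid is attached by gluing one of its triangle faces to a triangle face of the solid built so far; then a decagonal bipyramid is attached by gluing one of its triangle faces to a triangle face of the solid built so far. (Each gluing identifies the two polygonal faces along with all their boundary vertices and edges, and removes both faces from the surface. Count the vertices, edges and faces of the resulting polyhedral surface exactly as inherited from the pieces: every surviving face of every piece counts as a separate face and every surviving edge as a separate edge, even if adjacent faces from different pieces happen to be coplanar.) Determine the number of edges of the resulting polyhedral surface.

A regular icosahedron: V=12, E=30, F=20.
Attach a hendecagonal pyramid (V=12, E=22, F=12) along a 3-gon: merge 3 vertices and 3 edges, delete both glued faces → V=21, E=49, F=30.
Attach an octagonal pyramid (V=9, E=16, F=9) along a 3-gon: merge 3 vertices and 3 edges, delete both glued faces → V=27, E=62, F=37.
Attach a decagonal bipyramid (V=12, E=30, F=20) along a 3-gon: merge 3 vertices and 3 edges, delete both glued faces → V=36, E=89, F=55.
Check: V − E + F = 36 − 89 + 55 = 2.

89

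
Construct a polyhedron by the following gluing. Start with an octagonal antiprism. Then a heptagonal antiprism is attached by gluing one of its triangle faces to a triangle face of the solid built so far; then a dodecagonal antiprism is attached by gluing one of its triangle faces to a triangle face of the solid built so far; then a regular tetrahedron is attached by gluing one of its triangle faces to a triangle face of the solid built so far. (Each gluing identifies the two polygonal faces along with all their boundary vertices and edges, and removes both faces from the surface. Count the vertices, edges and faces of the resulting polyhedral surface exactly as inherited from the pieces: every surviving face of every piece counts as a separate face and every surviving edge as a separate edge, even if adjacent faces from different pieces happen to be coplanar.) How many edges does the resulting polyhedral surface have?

An octagonal antiprism: V=16, E=32, F=18.
Attach a heptagonal antiprism (V=14, E=28, F=16) along a 3-gon: merge 3 vertices and 3 edges, delete both glued faces → V=27, E=57, F=32.
Attach a dodecagonal antiprism (V=24, E=48, F=26) along a 3-gon: merge 3 vertices and 3 edges, delete both glued faces → V=48, E=102, F=56.
Attach a regular tetrahedron (V=4, E=6, F=4) along a 3-gon: merge 3 vertices and 3 edges, delete both glued faces → V=49, E=105, F=58.
Check: V − E + F = 49 − 105 + 58 = 2.

105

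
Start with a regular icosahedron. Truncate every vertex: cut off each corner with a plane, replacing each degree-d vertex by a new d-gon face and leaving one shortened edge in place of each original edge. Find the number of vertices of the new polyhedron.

60

The base solid has V = 12, E = 30, F = 20.
Truncation replaces each original edge-end by a new vertex, so V′ = 2E = 60.
Each original edge survives, and each old vertex of degree d contributes d new edges; summing degrees gives Σd = 2E, so E′ = E + 2E = 3E = 90.
Each original face survives and each original vertex becomes one new face: F′ = F + V = 32.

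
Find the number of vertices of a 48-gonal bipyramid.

A bipyramid over an n-gon has 2n triangular faces and n + 2 vertices: V = 48 + 2 = 50, E = 3·48 = 144, F = 2·48 = 96.

50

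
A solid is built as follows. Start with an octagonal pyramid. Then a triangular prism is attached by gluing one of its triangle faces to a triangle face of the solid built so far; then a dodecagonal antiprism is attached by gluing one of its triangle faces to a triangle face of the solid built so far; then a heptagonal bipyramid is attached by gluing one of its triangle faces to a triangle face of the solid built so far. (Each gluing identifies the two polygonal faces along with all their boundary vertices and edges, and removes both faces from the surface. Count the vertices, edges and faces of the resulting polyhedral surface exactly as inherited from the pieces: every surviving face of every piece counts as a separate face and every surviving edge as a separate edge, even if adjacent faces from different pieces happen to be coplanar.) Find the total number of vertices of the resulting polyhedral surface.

39

An octagonal pyramid: V=9, E=16, F=9.
Attach a triangular prism (V=6, E=9, F=5) along a 3-gon: merge 3 vertices and 3 edges, delete both glued faces → V=12, E=22, F=12.
Attach a dodecagonal antiprism (V=24, E=48, F=26) along a 3-gon: merge 3 vertices and 3 edges, delete both glued faces → V=33, E=67, F=36.
Attach a heptagonal bipyramid (V=9, E=21, F=14) along a 3-gon: merge 3 vertices and 3 edges, delete both glued faces → V=39, E=85, F=48.
Check: V − E + F = 39 − 85 + 48 = 2.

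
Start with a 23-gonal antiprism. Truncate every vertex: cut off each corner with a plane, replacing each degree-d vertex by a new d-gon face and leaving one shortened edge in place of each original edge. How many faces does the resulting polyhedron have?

The base solid has V = 46, E = 92, F = 48.
Truncation replaces each original edge-end by a new vertex, so V′ = 2E = 184.
Each original edge survives, and each old vertex of degree d contributes d new edges; summing degrees gives Σd = 2E, so E′ = E + 2E = 3E = 276.
Each original face survives and each original vertex becomes one new face: F′ = F + V = 94.

94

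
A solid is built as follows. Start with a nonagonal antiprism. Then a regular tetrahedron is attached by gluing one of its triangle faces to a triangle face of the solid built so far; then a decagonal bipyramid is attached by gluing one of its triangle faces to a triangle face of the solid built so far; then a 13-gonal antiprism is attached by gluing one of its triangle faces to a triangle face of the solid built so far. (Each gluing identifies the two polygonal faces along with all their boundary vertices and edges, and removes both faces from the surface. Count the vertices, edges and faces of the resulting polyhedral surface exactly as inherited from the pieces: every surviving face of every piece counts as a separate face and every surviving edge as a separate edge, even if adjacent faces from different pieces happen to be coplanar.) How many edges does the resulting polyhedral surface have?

A nonagonal antiprism: V=18, E=36, F=20.
Attach a regular tetrahedron (V=4, E=6, F=4) along a 3-gon: merge 3 vertices and 3 edges, delete both glued faces → V=19, E=39, F=22.
Attach a decagonal bipyramid (V=12, E=30, F=20) along a 3-gon: merge 3 vertices and 3 edges, delete both glued faces → V=28, E=66, F=40.
Attach a 13-gonal antiprism (V=26, E=52, F=28) along a 3-gon: merge 3 vertices and 3 edges, delete both glued faces → V=51, E=115, F=66.
Check: V − E + F = 51 − 115 + 66 = 2.

115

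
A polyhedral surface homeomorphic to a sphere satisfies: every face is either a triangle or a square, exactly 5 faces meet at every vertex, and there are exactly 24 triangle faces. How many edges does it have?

40

Let x be the number of squares; then F = 24 + x.
Edge–face incidences: 2E = 3·24 + 4·x = 72 + 4x.
Every vertex has degree 5, so 5V = 2E.
Euler: V − E + F = 2 ⇒ (2E)/5 − E + (24 + x) = 2.
Multiply by 10: 2·(2E) − 5·(2E) + 10·(24 + x) = 20, i.e. 240 + 10x − 3·(72 + 4x) = 20.
Collecting terms: −2x + 24 = 20, so −2x = −4, so x = 2.
Then 2E = 72 + 4·2 = 80, so E = 40, V = 2E/5 = 16, F = 24 + 2 = 26.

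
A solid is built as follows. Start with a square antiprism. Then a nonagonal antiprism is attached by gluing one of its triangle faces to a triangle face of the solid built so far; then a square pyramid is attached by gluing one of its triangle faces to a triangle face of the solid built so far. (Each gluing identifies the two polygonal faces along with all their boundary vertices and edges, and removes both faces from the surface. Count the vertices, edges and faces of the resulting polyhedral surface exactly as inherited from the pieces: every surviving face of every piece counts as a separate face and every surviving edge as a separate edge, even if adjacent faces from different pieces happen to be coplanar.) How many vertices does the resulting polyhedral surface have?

25

A square antiprism: V=8, E=16, F=10.
Attach a nonagonal antiprism (V=18, E=36, F=20) along a 3-gon: merge 3 vertices and 3 edges, delete both glued faces → V=23, E=49, F=28.
Attach a square pyramid (V=5, E=8, F=5) along a 3-gon: merge 3 vertices and 3 edges, delete both glued faces → V=25, E=54, F=31.
Check: V − E + F = 25 − 54 + 31 = 2.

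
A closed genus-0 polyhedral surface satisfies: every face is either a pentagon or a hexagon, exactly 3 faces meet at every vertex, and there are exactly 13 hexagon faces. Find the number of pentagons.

12

Let x be the number of pentagons; then F = 13 + x.
Edge–face incidences: 2E = 6·13 + 5·x = 78 + 5x.
Every vertex has degree 3, so 3V = 2E.
Euler: V − E + F = 2 ⇒ (2E)/3 − E + (13 + x) = 2.
Multiply by 6: 2·(2E) − 3·(2E) + 6·(13 + x) = 12, i.e. 78 + 6x − (78 + 5x) = 12.
Collecting terms: x = 12.
Then 2E = 78 + 5·12 = 138, so E = 69, V = 2E/3 = 46, F = 13 + 12 = 25.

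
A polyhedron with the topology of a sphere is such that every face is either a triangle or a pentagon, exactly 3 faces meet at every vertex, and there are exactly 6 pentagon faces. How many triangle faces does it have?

2

Let x be the number of triangles; then F = 6 + x.
Edge–face incidences: 2E = 5·6 + 3·x = 30 + 3x.
Every vertex has degree 3, so 3V = 2E.
Euler: V − E + F = 2 ⇒ (2E)/3 − E + (6 + x) = 2.
Multiply by 6: 2·(2E) − 3·(2E) + 6·(6 + x) = 12, i.e. 36 + 6x − (30 + 3x) = 12.
Collecting terms: 3x + 6 = 12, so 3x = 6, so x = 2.
Then 2E = 30 + 3·2 = 36, so E = 18, V = 2E/3 = 12, F = 6 + 2 = 8.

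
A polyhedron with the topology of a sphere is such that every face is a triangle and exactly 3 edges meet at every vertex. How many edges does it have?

6

Each face has 3 edges and each edge borders two faces, so 2E = 3F.
Each vertex has degree 3, so 3V = 2E and hence V = 3F/3.
Euler: V − E + F = 2 ⇒ (3F/3) − (3F/2) + F = 2.
Multiply by 6: (6 − 9 + 6)F = 12, i.e. 3F = 12.
So F = 4, E = 3·4/2 = 6, V = 3·4/3 = 4.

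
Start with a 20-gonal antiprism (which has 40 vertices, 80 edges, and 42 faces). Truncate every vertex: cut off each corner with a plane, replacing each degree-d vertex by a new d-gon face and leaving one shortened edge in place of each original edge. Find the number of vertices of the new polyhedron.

160

Truncation replaces each original edge-end by a new vertex, so V′ = 2E = 160.
Each original edge survives, and each old vertex of degree d contributes d new edges; summing degrees gives Σd = 2E, so E′ = E + 2E = 3E = 240.
Each original face survives and each original vertex becomes one new face: F′ = F + V = 82.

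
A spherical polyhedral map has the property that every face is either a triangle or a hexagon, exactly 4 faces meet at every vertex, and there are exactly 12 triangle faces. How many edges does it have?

Let x be the number of hexagons; then F = 12 + x.
Edge–face incidences: 2E = 3·12 + 6·x = 36 + 6x.
Every vertex has degree 4, so 4V = 2E.
Euler: V − E + F = 2 ⇒ (2E)/4 − E + (12 + x) = 2.
Multiply by 8: 2·(2E) − 4·(2E) + 8·(12 + x) = 16, i.e. 96 + 8x − 2·(36 + 6x) = 16.
Collecting terms: −4x + 24 = 16, so −4x = −8, so x = 2.
Then 2E = 36 + 6·2 = 48, so E = 24, V = 2E/4 = 12, F = 12 + 2 = 14.

24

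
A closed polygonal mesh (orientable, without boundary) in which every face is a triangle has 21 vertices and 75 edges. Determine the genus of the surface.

Every face is a triangle and each edge borders two faces, so 3F = 2·75, giving F = 50.
χ = V − E + F = 21 − 75 + 50 = -4.
For a closed orientable surface χ = 2 − 2g, so g = (2 − (-4))/2 = 3.

3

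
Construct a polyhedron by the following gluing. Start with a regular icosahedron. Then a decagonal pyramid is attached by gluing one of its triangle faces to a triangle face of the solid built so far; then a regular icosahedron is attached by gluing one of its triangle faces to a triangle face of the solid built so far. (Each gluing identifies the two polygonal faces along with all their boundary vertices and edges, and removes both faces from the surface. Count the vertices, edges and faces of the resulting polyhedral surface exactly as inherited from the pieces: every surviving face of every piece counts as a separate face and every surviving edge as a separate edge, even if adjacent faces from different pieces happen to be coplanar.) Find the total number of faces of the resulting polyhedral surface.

A regular icosahedron: V=12, E=30, F=20.
Attach a decagonal pyramid (V=11, E=20, F=11) along a 3-gon: merge 3 vertices and 3 edges, delete both glued faces → V=20, E=47, F=29.
Attach a regular icosahedron (V=12, E=30, F=20) along a 3-gon: merge 3 vertices and 3 edges, delete both glued faces → V=29, E=74, F=47.
Check: V − E + F = 29 − 74 + 47 = 2.

47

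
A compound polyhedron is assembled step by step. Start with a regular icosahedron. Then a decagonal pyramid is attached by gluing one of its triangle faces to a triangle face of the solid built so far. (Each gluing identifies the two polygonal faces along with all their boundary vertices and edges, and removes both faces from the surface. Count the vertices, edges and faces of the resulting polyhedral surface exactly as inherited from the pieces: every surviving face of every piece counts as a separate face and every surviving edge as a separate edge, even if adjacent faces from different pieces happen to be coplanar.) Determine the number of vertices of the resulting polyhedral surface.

20

A regular icosahedron: V=12, E=30, F=20.
Attach a decagonal pyramid (V=11, E=20, F=11) along a 3-gon: merge 3 vertices and 3 edges, delete both glued faces → V=20, E=47, F=29.
Check: V − E + F = 20 − 47 + 29 = 2.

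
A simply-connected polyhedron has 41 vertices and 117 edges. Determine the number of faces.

Here V − E + F = 2.
F = 2 − V + E = 2 − 41 + 117 = 78.

78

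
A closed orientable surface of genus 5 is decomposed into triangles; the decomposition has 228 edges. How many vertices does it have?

χ = 2 − 2·5 = -8, and every face is a triangle so 3F = 2E.
F = 2E/3 = 152. Then V = -8 + E − F = -8 + 228 − 152 = 68.

68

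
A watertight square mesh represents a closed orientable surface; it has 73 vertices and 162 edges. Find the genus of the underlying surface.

Every face is a square and each edge borders two faces, so 4F = 2·162, giving F = 81.
χ = V − E + F = 73 − 162 + 81 = -8.
For a closed orientable surface χ = 2 − 2g, so g = (2 − (-8))/2 = 5.

5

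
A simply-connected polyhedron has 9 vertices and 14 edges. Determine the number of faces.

7

Here V − E + F = 2.
F = 2 − V + E = 2 − 9 + 14 = 7.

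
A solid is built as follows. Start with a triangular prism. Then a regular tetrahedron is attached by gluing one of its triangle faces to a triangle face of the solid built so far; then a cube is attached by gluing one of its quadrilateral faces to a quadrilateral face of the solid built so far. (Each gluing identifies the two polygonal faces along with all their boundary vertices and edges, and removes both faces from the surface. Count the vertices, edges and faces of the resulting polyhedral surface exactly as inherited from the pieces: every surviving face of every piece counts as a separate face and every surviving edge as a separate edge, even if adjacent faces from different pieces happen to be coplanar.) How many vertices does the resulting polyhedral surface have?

A triangular prism: V=6, E=9, F=5.
Attach a regular tetrahedron (V=4, E=6, F=4) along a 3-gon: merge 3 vertices and 3 edges, delete both glued faces → V=7, E=12, F=7.
Attach a cube (V=8, E=12, F=6) along a 4-gon: merge 4 vertices and 4 edges, delete both glued faces → V=11, E=20, F=11.
Check: V − E + F = 11 − 20 + 11 = 2.

11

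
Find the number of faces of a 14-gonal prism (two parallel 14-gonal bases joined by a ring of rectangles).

A prism on an n-gon has two n-gon bases and n rectangular sides: V = 2·14 = 28, E = 3·14 = 42, F = 14 + 2 = 16.

16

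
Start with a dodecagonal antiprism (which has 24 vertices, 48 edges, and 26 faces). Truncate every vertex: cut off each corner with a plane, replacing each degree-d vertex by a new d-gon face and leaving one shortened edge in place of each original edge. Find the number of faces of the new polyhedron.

Truncation replaces each original edge-end by a new vertex, so V′ = 2E = 96.
Each original edge survives, and each old vertex of degree d contributes d new edges; summing degrees gives Σd = 2E, so E′ = E + 2E = 3E = 144.
Each original face survives and each original vertex becomes one new face: F′ = F + V = 50.

50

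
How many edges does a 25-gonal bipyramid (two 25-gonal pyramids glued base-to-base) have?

75

A bipyramid over an n-gon has 2n triangular faces and n + 2 vertices: V = 25 + 2 = 27, E = 3·25 = 75, F = 2·25 = 50.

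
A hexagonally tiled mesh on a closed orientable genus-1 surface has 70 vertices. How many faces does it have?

χ = 2 − 2·1 = 0, and every face is a hexagon so 6F = 2E.
V − E + F = 0 with E = 6F/2 gives 70 − (6/2 − 1)·F = 0, so F = 35 and E = 105.

35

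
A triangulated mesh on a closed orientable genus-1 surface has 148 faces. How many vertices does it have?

74

χ = 2 − 2·1 = 0, and every face is a triangle so 3F = 2E.
E = 3·148/2 = 222. Then V = 0 + E − F = 0 + 222 − 148 = 74.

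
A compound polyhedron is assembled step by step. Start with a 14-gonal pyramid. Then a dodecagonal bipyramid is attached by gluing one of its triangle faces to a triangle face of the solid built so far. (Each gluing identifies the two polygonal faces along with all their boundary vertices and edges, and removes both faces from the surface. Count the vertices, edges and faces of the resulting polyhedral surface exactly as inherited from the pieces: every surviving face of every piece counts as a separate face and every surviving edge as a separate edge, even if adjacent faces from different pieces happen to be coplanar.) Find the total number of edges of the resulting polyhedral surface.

61

A 14-gonal pyramid: V=15, E=28, F=15.
Attach a dodecagonal bipyramid (V=14, E=36, F=24) along a 3-gon: merge 3 vertices and 3 edges, delete both glued faces → V=26, E=61, F=37.
Check: V − E + F = 26 − 61 + 37 = 2.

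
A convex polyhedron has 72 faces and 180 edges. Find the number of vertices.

Here V − E + F = 2.
V = 2 + E − F = 2 + 180 − 72 = 110.

110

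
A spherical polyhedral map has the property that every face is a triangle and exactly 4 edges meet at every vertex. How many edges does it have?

Each face has 3 edges and each edge borders two faces, so 2E = 3F.
Each vertex has degree 4, so 4V = 2E and hence V = 3F/4.
Euler: V − E + F = 2 ⇒ (3F/4) − (3F/2) + F = 2.
Multiply by 8: (6 − 12 + 8)F = 16, i.e. 2F = 16.
So F = 8, E = 3·8/2 = 12, V = 3·8/4 = 6.

12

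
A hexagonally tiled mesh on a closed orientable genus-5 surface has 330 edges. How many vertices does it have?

212

χ = 2 − 2·5 = -8, and every face is a hexagon so 6F = 2E.
F = 2E/6 = 110. Then V = -8 + E − F = -8 + 330 − 110 = 212.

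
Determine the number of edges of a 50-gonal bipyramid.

150

A bipyramid over an n-gon has 2n triangular faces and n + 2 vertices: V = 50 + 2 = 52, E = 3·50 = 150, F = 2·50 = 100.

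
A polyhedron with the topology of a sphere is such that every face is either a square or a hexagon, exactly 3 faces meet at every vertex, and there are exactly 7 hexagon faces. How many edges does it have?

Let x be the number of squares; then F = 7 + x.
Edge–face incidences: 2E = 6·7 + 4·x = 42 + 4x.
Every vertex has degree 3, so 3V = 2E.
Euler: V − E + F = 2 ⇒ (2E)/3 − E + (7 + x) = 2.
Multiply by 6: 2·(2E) − 3·(2E) + 6·(7 + x) = 12, i.e. 42 + 6x − (42 + 4x) = 12.
Collecting terms: 2x = 12, so x = 6.
Then 2E = 42 + 4·6 = 66, so E = 33, V = 2E/3 = 22, F = 7 + 6 = 13.

33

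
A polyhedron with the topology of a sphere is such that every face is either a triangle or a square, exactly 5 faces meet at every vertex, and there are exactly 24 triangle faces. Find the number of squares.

2

Let x be the number of squares; then F = 24 + x.
Edge–face incidences: 2E = 3·24 + 4·x = 72 + 4x.
Every vertex has degree 5, so 5V = 2E.
Euler: V − E + F = 2 ⇒ (2E)/5 − E + (24 + x) = 2.
Multiply by 10: 2·(2E) − 5·(2E) + 10·(24 + x) = 20, i.e. 240 + 10x − 3·(72 + 4x) = 20.
Collecting terms: −2x + 24 = 20, so −2x = −4, so x = 2.
Then 2E = 72 + 4·2 = 80, so E = 40, V = 2E/5 = 16, F = 24 + 2 = 26.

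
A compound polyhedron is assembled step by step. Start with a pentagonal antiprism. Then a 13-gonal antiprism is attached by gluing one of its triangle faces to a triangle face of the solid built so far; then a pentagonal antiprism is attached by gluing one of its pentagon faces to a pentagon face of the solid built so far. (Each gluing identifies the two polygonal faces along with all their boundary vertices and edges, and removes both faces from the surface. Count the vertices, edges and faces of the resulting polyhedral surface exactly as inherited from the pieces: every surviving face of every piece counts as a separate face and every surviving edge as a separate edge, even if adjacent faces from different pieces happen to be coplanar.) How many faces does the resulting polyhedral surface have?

A pentagonal antiprism: V=10, E=20, F=12.
Attach a 13-gonal antiprism (V=26, E=52, F=28) along a 3-gon: merge 3 vertices and 3 edges, delete both glued faces → V=33, E=69, F=38.
Attach a pentagonal antiprism (V=10, E=20, F=12) along a 5-gon: merge 5 vertices and 5 edges, delete both glued faces → V=38, E=84, F=48.
Check: V − E + F = 38 − 84 + 48 = 2.

48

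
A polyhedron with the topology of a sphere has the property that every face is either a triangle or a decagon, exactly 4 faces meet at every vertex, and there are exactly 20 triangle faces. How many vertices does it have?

20

Let x be the number of decagons; then F = 20 + x.
Edge–face incidences: 2E = 3·20 + 10·x = 60 + 10x.
Every vertex has degree 4, so 4V = 2E.
Euler: V − E + F = 2 ⇒ (2E)/4 − E + (20 + x) = 2.
Multiply by 8: 2·(2E) − 4·(2E) + 8·(20 + x) = 16, i.e. 160 + 8x − 2·(60 + 10x) = 16.
Collecting terms: −12x + 40 = 16, so −12x = −24, so x = 2.
Then 2E = 60 + 10·2 = 80, so E = 40, V = 2E/4 = 20, F = 20 + 2 = 22.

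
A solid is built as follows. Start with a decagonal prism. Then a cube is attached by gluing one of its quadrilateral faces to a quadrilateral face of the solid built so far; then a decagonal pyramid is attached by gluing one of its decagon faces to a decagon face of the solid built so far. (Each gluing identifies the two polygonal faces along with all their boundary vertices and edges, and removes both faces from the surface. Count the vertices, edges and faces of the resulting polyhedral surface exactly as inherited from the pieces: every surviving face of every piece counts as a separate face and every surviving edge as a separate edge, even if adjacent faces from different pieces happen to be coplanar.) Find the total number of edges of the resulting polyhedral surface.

A decagonal prism: V=20, E=30, F=12.
Attach a cube (V=8, E=12, F=6) along a 4-gon: merge 4 vertices and 4 edges, delete both glued faces → V=24, E=38, F=16.
Attach a decagonal pyramid (V=11, E=20, F=11) along a 10-gon: merge 10 vertices and 10 edges, delete both glued faces → V=25, E=48, F=25.
Check: V − E + F = 25 − 48 + 25 = 2.

48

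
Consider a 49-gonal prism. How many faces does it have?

A prism on an n-gon has two n-gon bases and n rectangular sides: V = 2·49 = 98, E = 3·49 = 147, F = 49 + 2 = 51.

51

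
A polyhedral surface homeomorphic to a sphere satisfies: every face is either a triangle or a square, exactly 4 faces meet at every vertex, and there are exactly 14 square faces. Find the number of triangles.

Let x be the number of triangles; then F = 14 + x.
Edge–face incidences: 2E = 4·14 + 3·x = 56 + 3x.
Every vertex has degree 4, so 4V = 2E.
Euler: V − E + F = 2 ⇒ (2E)/4 − E + (14 + x) = 2.
Multiply by 8: 2·(2E) − 4·(2E) + 8·(14 + x) = 16, i.e. 112 + 8x − 2·(56 + 3x) = 16.
Collecting terms: 2x = 16, so x = 8.
Then 2E = 56 + 3·8 = 80, so E = 40, V = 2E/4 = 20, F = 14 + 8 = 22.

8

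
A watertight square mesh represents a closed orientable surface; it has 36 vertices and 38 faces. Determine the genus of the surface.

2

Every face is a square, so 2E = 4·38 = 152, giving E = 76.
χ = V − E + F = 36 − 76 + 38 = -2.
For a closed orientable surface χ = 2 − 2g, so g = (2 − (-2))/2 = 2.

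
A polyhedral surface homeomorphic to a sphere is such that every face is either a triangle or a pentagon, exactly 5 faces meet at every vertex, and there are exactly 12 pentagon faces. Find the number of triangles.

80

Let x be the number of triangles; then F = 12 + x.
Edge–face incidences: 2E = 5·12 + 3·x = 60 + 3x.
Every vertex has degree 5, so 5V = 2E.
Euler: V − E + F = 2 ⇒ (2E)/5 − E + (12 + x) = 2.
Multiply by 10: 2·(2E) − 5·(2E) + 10·(12 + x) = 20, i.e. 120 + 10x − 3·(60 + 3x) = 20.
Collecting terms: x − 60 = 20, so x = 80.
Then 2E = 60 + 3·80 = 300, so E = 150, V = 2E/5 = 60, F = 12 + 80 = 92.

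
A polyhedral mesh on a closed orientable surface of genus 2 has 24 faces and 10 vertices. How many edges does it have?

36

For a closed orientable surface of genus 2, χ = 2 − 2·2 = -2.
E = V + F − (-2) = 10 + 24 − (-2) = 36.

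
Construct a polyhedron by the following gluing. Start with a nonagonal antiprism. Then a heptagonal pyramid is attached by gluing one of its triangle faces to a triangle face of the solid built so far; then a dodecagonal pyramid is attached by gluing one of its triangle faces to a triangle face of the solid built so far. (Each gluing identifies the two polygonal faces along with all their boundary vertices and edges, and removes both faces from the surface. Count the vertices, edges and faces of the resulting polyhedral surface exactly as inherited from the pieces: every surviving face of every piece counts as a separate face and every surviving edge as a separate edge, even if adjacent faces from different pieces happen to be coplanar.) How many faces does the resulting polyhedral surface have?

A nonagonal antiprism: V=18, E=36, F=20.
Attach a heptagonal pyramid (V=8, E=14, F=8) along a 3-gon: merge 3 vertices and 3 edges, delete both glued faces → V=23, E=47, F=26.
Attach a dodecagonal pyramid (V=13, E=24, F=13) along a 3-gon: merge 3 vertices and 3 edges, delete both glued faces → V=33, E=68, F=37.
Check: V − E + F = 33 − 68 + 37 = 2.

37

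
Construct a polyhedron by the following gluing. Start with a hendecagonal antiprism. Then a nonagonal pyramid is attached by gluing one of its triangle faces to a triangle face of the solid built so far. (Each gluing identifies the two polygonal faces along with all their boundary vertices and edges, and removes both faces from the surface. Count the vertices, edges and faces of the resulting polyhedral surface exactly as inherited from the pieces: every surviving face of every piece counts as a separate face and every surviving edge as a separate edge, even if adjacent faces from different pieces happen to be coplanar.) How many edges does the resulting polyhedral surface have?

59

A hendecagonal antiprism: V=22, E=44, F=24.
Attach a nonagonal pyramid (V=10, E=18, F=10) along a 3-gon: merge 3 vertices and 3 edges, delete both glued faces → V=29, E=59, F=32.
Check: V − E + F = 29 − 59 + 32 = 2.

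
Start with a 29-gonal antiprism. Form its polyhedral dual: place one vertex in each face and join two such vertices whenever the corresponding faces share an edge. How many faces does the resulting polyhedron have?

The base solid has V = 58, E = 116, F = 60.
The dual swaps V and F and preserves E: V′ = F = 60, E′ = E = 116, F′ = V = 58.

58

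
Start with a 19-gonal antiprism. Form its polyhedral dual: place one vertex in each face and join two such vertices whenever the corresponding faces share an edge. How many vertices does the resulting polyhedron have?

The base solid has V = 38, E = 76, F = 40.
The dual swaps V and F and preserves E: V′ = F = 40, E′ = E = 76, F′ = V = 38.

40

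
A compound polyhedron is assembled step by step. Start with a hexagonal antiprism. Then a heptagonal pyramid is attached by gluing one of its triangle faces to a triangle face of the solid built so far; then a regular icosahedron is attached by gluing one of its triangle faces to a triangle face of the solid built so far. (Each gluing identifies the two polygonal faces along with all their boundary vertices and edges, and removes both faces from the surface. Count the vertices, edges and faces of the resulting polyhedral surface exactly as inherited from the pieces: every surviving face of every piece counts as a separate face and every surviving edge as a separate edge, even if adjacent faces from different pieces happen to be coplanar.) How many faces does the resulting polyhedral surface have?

A hexagonal antiprism: V=12, E=24, F=14.
Attach a heptagonal pyramid (V=8, E=14, F=8) along a 3-gon: merge 3 vertices and 3 edges, delete both glued faces → V=17, E=35, F=20.
Attach a regular icosahedron (V=12, E=30, F=20) along a 3-gon: merge 3 vertices and 3 edges, delete both glued faces → V=26, E=62, F=38.
Check: V − E + F = 26 − 62 + 38 = 2.

38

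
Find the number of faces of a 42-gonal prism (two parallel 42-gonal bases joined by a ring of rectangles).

44

A prism on an n-gon has two n-gon bases and n rectangular sides: V = 2·42 = 84, E = 3·42 = 126, F = 42 + 2 = 44.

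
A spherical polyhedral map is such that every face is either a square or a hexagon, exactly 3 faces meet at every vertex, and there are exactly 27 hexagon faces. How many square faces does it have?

Let x be the number of squares; then F = 27 + x.
Edge–face incidences: 2E = 6·27 + 4·x = 162 + 4x.
Every vertex has degree 3, so 3V = 2E.
Euler: V − E + F = 2 ⇒ (2E)/3 − E + (27 + x) = 2.
Multiply by 6: 2·(2E) − 3·(2E) + 6·(27 + x) = 12, i.e. 162 + 6x − (162 + 4x) = 12.
Collecting terms: 2x = 12, so x = 6.
Then 2E = 162 + 4·6 = 186, so E = 93, V = 2E/3 = 62, F = 27 + 6 = 33.

6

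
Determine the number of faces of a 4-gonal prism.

A prism on an n-gon has two n-gon bases and n rectangular sides: V = 2·4 = 8, E = 3·4 = 12, F = 4 + 2 = 6.

6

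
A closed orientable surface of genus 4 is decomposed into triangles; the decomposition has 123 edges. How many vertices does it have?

35

χ = 2 − 2·4 = -6, and every face is a triangle so 3F = 2E.
F = 2E/3 = 82. Then V = -6 + E − F = -6 + 123 − 82 = 35.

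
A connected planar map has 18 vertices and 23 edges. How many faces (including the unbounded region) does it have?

Euler's formula for a connected plane graph: V − E + F = 2, so F = 2 − 18 + 23 = 7.

7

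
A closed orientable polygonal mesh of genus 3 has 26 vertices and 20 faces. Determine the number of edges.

50

For a closed orientable surface of genus 3, χ = 2 − 2·3 = -4.
E = V + F − (-4) = 26 + 20 − (-4) = 50.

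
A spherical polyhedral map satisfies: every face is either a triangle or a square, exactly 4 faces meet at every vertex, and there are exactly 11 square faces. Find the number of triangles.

8

Let x be the number of triangles; then F = 11 + x.
Edge–face incidences: 2E = 4·11 + 3·x = 44 + 3x.
Every vertex has degree 4, so 4V = 2E.
Euler: V − E + F = 2 ⇒ (2E)/4 − E + (11 + x) = 2.
Multiply by 8: 2·(2E) − 4·(2E) + 8·(11 + x) = 16, i.e. 88 + 8x − 2·(44 + 3x) = 16.
Collecting terms: 2x = 16, so x = 8.
Then 2E = 44 + 3·8 = 68, so E = 34, V = 2E/4 = 17, F = 11 + 8 = 19.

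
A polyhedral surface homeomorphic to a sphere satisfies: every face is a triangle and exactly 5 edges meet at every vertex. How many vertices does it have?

Each face has 3 edges and each edge borders two faces, so 2E = 3F.
Each vertex has degree 5, so 5V = 2E and hence V = 3F/5.
Euler: V − E + F = 2 ⇒ (3F/5) − (3F/2) + F = 2.
Multiply by 10: (6 − 15 + 10)F = 20, i.e. 1F = 20.
So F = 20, E = 3·20/2 = 30, V = 3·20/5 = 12.

12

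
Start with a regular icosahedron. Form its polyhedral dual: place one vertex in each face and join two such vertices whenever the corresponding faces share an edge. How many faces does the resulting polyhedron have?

12

The base solid has V = 12, E = 30, F = 20.
The dual swaps V and F and preserves E: V′ = F = 20, E′ = E = 30, F′ = V = 12.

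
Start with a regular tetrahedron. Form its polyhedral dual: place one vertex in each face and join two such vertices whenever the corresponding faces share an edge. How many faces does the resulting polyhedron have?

The base solid has V = 4, E = 6, F = 4.
The dual swaps V and F and preserves E: V′ = F = 4, E′ = E = 6, F′ = V = 4.

4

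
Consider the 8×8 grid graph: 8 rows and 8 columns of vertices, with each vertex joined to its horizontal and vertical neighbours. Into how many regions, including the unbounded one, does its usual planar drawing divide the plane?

The grid has V = 8·8 = 64 vertices and E = 8·7 + 8·7 = 112 edges.
F = 2 − V + E = 2 − 64 + 112 = 50.

50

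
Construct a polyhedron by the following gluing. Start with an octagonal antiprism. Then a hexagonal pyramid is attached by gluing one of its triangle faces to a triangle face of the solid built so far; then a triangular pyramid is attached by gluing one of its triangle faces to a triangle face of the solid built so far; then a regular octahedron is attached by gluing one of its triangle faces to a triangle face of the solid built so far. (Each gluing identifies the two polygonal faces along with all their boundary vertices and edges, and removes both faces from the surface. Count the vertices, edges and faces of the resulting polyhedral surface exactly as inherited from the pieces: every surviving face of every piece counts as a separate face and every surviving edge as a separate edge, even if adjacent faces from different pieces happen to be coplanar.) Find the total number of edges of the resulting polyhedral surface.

An octagonal antiprism: V=16, E=32, F=18.
Attach a hexagonal pyramid (V=7, E=12, F=7) along a 3-gon: merge 3 vertices and 3 edges, delete both glued faces → V=20, E=41, F=23.
Attach a triangular pyramid (V=4, E=6, F=4) along a 3-gon: merge 3 vertices and 3 edges, delete both glued faces → V=21, E=44, F=25.
Attach a regular octahedron (V=6, E=12, F=8) along a 3-gon: merge 3 vertices and 3 edges, delete both glued faces → V=24, E=53, F=31.
Check: V − E + F = 24 − 53 + 31 = 2.

53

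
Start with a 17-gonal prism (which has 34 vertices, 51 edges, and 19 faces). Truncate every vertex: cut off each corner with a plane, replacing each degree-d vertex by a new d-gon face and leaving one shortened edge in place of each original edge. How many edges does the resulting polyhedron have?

153

Truncation replaces each original edge-end by a new vertex, so V′ = 2E = 102.
Each original edge survives, and each old vertex of degree d contributes d new edges; summing degrees gives Σd = 2E, so E′ = E + 2E = 3E = 153.
Each original face survives and each original vertex becomes one new face: F′ = F + V = 53.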